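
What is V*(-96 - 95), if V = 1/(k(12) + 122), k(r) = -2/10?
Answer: -955/609 ≈ -1.5681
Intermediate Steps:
k(r) = -⅕ (k(r) = -2*⅒ = -⅕)
V = 5/609 (V = 1/(-⅕ + 122) = 1/(609/5) = 5/609 ≈ 0.0082102)
V*(-96 - 95) = 5*(-96 - 95)/609 = (5/609)*(-191) = -955/609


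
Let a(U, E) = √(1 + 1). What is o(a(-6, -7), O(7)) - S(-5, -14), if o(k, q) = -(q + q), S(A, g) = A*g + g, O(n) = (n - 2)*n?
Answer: -126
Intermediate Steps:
O(n) = n*(-2 + n) (O(n) = (-2 + n)*n = n*(-2 + n))
S(A, g) = g + A*g
a(U, E) = √2
o(k, q) = -2*q
o(a(-6, -7), O(7)) - S(-5, -14) = -14*(-2 + 7) - (-14)*(1 - 5) = -14*5 - (-14)*(-4) = -2*35 - 1*56 = -70 - 56 = -126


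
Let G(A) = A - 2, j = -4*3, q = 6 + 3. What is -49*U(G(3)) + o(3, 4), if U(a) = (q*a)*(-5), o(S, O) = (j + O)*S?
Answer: 2181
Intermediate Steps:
q = 9
j = -12
o(S, O) = S*(-12 + O) (o(S, O) = (-12 + O)*S = S*(-12 + O))
G(A) = -2 + A
U(a) = -45*a (U(a) = (9*a)*(-5) = -45*a)
-49*U(G(3)) + o(3, 4) = -(-2205)*(-2 + 3) + 3*(-12 + 4) = -(-2205) + 3*(-8) = -49*(-45) - 24 = 2205 - 24 = 2181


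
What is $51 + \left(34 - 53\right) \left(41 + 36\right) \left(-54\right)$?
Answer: $79053$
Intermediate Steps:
$51 + \left(34 - 53\right) \left(41 + 36\right) \left(-54\right) = 51 + \left(-19\right) 77 \left(-54\right) = 51 - -79002 = 51 + 79002 = 79053$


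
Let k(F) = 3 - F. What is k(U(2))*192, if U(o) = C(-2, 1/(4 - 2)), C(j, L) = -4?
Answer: 1344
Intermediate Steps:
U(o) = -4
k(U(2))*192 = (3 - 1*(-4))*192 = (3 + 4)*192 = 7*192 = 1344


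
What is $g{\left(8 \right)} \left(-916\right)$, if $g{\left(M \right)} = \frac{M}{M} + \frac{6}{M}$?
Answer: $-1603$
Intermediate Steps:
$g{\left(M \right)} = 1 + \frac{6}{M}$
$g{\left(8 \right)} \left(-916\right) = \frac{6 + 8}{8} \left(-916\right) = \frac{1}{8} \cdot 14 \left(-916\right) = \frac{7}{4} \left(-916\right) = -1603$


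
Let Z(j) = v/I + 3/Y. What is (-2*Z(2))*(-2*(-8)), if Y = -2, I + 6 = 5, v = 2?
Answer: 112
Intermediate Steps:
I = -1 (I = -6 + 5 = -1)
Z(j) = -7/2 (Z(j) = 2/(-1) + 3/(-2) = 2*(-1) + 3*(-1/2) = -2 - 3/2 = -7/2)
(-2*Z(2))*(-2*(-8)) = (-2*(-7/2))*(-2*(-8)) = 7*16 = 112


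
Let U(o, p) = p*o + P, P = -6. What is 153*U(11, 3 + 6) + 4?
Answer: 14233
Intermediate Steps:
U(o, p) = -6 + o*p (U(o, p) = p*o - 6 = o*p - 6 = -6 + o*p)
153*U(11, 3 + 6) + 4 = 153*(-6 + 11*(3 + 6)) + 4 = 153*(-6 + 11*9) + 4 = 153*(-6 + 99) + 4 = 153*93 + 4 = 14229 + 4 = 14233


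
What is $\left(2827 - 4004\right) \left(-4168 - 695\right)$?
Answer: $5723751$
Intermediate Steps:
$\left(2827 - 4004\right) \left(-4168 - 695\right) = \left(2827 - 4004\right) \left(-4863\right) = \left(-1177\right) \left(-4863\right) = 5723751$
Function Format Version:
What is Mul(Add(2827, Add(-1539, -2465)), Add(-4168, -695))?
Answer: 5723751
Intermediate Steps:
Mul(Add(2827, Add(-1539, -2465)), Add(-4168, -695)) = Mul(Add(2827, -4004), -4863) = Mul(-1177, -4863) = 5723751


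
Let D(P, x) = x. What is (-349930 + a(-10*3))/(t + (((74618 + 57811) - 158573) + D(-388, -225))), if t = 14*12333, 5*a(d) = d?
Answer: -349936/146293 ≈ -2.3920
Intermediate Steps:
a(d) = d/5
t = 172662
(-349930 + a(-10*3))/(t + (((74618 + 57811) - 158573) + D(-388, -225))) = (-349930 + (-10*3)/5)/(172662 + (((74618 + 57811) - 158573) - 225)) = (-349930 + (⅕)*(-30))/(172662 + ((132429 - 158573) - 225)) = (-349930 - 6)/(172662 + (-26144 - 225)) = -349936/(172662 - 26369) = -349936/146293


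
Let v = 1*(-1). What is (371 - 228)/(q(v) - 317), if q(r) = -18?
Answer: -143/335 ≈ -0.42687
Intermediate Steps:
v = -1
(371 - 228)/(q(v) - 317) = (371 - 228)/(-18 - 317) = 143/(-335) = 143*(-1/335) = -143/335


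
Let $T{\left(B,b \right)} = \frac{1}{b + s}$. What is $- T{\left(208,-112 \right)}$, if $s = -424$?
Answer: $\frac{1}{536} \approx 0.0018657$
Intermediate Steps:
$T{\left(B,b \right)} = \frac{1}{-424 + b}$ ($T{\left(B,b \right)} = \frac{1}{b - 424} = \frac{1}{-424 + b}$)
$- T{\left(208,-112 \right)} = - \frac{1}{-424 - 112} = - \frac{1}{-536} = \left(-1\right) \left(- \frac{1}{536}\right) = \frac{1}{536}$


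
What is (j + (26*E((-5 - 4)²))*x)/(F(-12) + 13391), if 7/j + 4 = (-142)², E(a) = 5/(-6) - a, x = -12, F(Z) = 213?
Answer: 73532161/39179520 ≈ 1.8768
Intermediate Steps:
E(a) = -⅚ - a (E(a) = 5*(-⅙) - a = -⅚ - a)
j = 1/2880 (j = 7/(-4 + (-142)²) = 7/(-4 + 20164) = 7/20160 = 7*(1/20160) = 1/2880 ≈ 0.00034722)
(j + (26*E((-5 - 4)²))*x)/(F(-12) + 13391) = (1/2880 + (26*(-⅚ - (-5 - 4)²))*(-12))/(213 + 13391) = (1/2880 + (26*(-⅚ - 1*(-9)²))*(-12))/13604 = (1/2880 + (26*(-⅚ - 1*81))*(-12))*(1/13604) = (1/2880 + (26*(-⅚ - 81))*(-12))*(1/13604) = (1/2880 + (26*(-491/6))*(-12))*(1/13604) = (1/2880 - 6383/3*(-12))*(1/13604) = (1/2880 + 25532)*(1/13604) = (73532161/2880)*(1/13604) = 73532161/39179520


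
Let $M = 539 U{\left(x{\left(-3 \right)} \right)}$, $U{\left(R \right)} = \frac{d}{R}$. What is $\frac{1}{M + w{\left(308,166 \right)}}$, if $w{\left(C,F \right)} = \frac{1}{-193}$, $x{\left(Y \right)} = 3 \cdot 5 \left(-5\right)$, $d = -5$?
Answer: $\frac{2895}{104012} \approx 0.027833$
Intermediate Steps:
$x{\left(Y \right)} = -75$ ($x{\left(Y \right)} = 15 \left(-5\right) = -75$)
$U{\left(R \right)} = - \frac{5}{R}$
$M = \frac{539}{15}$ ($M = 539 \left(- \frac{5}{-75}\right) = 539 \left(\left(-5\right) \left(- \frac{1}{75}\right)\right) = 539 \cdot \frac{1}{15} = \frac{539}{15} \approx 35.933$)
$w{\left(C,F \right)} = - \frac{1}{193}$
$\frac{1}{M + w{\left(308,166 \right)}} = \frac{1}{\frac{539}{15} - \frac{1}{193}} = \frac{1}{\frac{104012}{2895}} = \frac{2895}{104012}$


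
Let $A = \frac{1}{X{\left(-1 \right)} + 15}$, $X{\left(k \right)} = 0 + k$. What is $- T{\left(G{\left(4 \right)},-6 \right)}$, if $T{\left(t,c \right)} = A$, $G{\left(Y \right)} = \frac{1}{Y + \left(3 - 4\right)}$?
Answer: $- \frac{1}{14} \approx -0.071429$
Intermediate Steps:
$X{\left(k \right)} = k$
$G{\left(Y \right)} = \frac{1}{-1 + Y}$ ($G{\left(Y \right)} = \frac{1}{Y + \left(3 - 4\right)} = \frac{1}{Y - 1} = \frac{1}{-1 + Y}$)
$A = \frac{1}{14}$ ($A = \frac{1}{-1 + 15} = \frac{1}{14} \approx 0.071429$)
$T{\left(t,c \right)} = \frac{1}{14}$
$- T{\left(G{\left(4 \right)},-6 \right)} = \left(-1\right) \frac{1}{14} = - \frac{1}{14}$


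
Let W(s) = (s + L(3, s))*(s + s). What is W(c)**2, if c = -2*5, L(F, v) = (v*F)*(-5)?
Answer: 7840000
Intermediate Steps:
L(F, v) = -5*F*v (L(F, v) = (F*v)*(-5) = -5*F*v)
c = -10
W(s) = -28*s**2 (W(s) = (s - 5*3*s)*(s + s) = (s - 15*s)*(2*s) = (-14*s)*(2*s) = -28*s**2)
W(c)**2 = (-28*(-10)**2)**2 = (-28*100)**2 = (-2800)**2 = 7840000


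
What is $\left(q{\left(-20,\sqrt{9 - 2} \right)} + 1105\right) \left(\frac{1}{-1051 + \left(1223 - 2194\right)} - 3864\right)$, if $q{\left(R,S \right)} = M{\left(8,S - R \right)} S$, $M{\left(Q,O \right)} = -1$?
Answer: $- \frac{8633374945}{2022} + \frac{7813009 \sqrt{7}}{2022} \approx -4.2595 \cdot 10^{6}$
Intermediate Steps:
$q{\left(R,S \right)} = - S$
$\left(q{\left(-20,\sqrt{9 - 2} \right)} + 1105\right) \left(\frac{1}{-1051 + \left(1223 - 2194\right)} - 3864\right) = \left(- \sqrt{9 - 2} + 1105\right) \left(\frac{1}{-1051 + \left(1223 - 2194\right)} - 3864\right) = \left(- \sqrt{7} + 1105\right) \left(\frac{1}{-1051 - 971} - 3864\right) = \left(1105 - \sqrt{7}\right) \left(\frac{1}{-2022} - 3864\right) = \left(1105 - \sqrt{7}\right) \left(- \frac{1}{2022} - 3864\right) = \left(1105 - \sqrt{7}\right) \left(- \frac{7813009}{2022}\right) = - \frac{8633374945}{2022} + \frac{7813009 \sqrt{7}}{2022}$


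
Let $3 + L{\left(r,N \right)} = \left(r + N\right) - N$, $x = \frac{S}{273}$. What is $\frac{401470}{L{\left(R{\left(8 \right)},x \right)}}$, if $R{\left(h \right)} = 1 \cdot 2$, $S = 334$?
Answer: $-401470$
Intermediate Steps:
$R{\left(h \right)} = 2$
$x = \frac{334}{273} \approx 1.2234$
$L{\left(r,N \right)} = -3 + r$ ($L{\left(r,N \right)} = -3 + \left(\left(r + N\right) - N\right) = -3 + \left(\left(N + r\right) - N\right) = -3 + r$)
$\frac{401470}{L{\left(R{\left(8 \right)},x \right)}} = \frac{401470}{-3 + 2} = \frac{401470}{-1} = 401470 \left(-1\right) = -401470$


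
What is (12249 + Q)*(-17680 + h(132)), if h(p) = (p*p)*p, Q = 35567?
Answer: 109129883008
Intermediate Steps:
h(p) = p**3 (h(p) = p**2*p = p**3)
(12249 + Q)*(-17680 + h(132)) = (12249 + 35567)*(-17680 + 132**3) = 47816*(-17680 + 2299968) = 47816*2282288 = 109129883008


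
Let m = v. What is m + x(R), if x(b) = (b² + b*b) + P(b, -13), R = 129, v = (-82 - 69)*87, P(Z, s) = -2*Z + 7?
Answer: 19894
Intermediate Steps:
P(Z, s) = 7 - 2*Z
v = -13137 (v = -151*87 = -13137)
m = -13137
x(b) = 7 - 2*b + 2*b² (x(b) = (b² + b*b) + (7 - 2*b) = (b² + b²) + (7 - 2*b) = 2*b² + (7 - 2*b) = 7 - 2*b + 2*b²)
m + x(R) = -13137 + (7 - 2*129 + 2*129²) = -13137 + (7 - 258 + 2*16641) = -13137 + (7 - 258 + 33282) = -13137 + 33031 = 19894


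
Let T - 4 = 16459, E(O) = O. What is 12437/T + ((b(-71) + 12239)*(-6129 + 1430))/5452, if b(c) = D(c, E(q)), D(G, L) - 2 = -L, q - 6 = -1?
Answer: -236626177952/22439069 ≈ -10545.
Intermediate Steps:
q = 5 (q = 6 - 1 = 5)
T = 16463 (T = 4 + 16459 = 16463)
D(G, L) = 2 - L
b(c) = -3 (b(c) = 2 - 1*5 = 2 - 5 = -3)
12437/T + ((b(-71) + 12239)*(-6129 + 1430))/5452 = 12437/16463 + ((-3 + 12239)*(-6129 + 1430))/5452 = 12437*(1/16463) + (12236*(-4699))*(1/5452) = 12437/16463 - 57496964*1/5452 = 12437/16463 - 14374241/1363 = -236626177952/22439069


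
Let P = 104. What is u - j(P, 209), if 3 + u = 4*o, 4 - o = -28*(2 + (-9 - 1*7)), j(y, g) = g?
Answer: -1764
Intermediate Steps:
o = -388 (o = 4 - (-28)*(2 + (-9 - 1*7)) = 4 - (-28)*(2 + (-9 - 7)) = 4 - (-28)*(2 - 16) = 4 - (-28)*(-14) = 4 - 1*392 = 4 - 392 = -388)
u = -1555 (u = -3 + 4*(-388) = -3 - 1552 = -1555)
u - j(P, 209) = -1555 - 1*209 = -1555 - 209 = -1764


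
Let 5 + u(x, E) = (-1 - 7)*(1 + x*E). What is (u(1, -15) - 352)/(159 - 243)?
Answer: 35/12 ≈ 2.9167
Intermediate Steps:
u(x, E) = -13 - 8*E*x (u(x, E) = -5 + (-1 - 7)*(1 + x*E) = -5 - 8*(1 + E*x) = -5 + (-8 - 8*E*x) = -13 - 8*E*x)
(u(1, -15) - 352)/(159 - 243) = ((-13 - 8*(-15)*1) - 352)/(159 - 243) = ((-13 + 120) - 352)/(-84) = (107 - 352)*(-1/84) = -245*(-1/84) = 35/12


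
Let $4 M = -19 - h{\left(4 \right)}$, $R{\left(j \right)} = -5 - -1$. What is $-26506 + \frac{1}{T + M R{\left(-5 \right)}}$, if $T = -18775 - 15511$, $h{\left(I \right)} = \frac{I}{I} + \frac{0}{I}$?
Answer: $- \frac{908254597}{34266} \approx -26506.0$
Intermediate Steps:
$h{\left(I \right)} = 1$ ($h{\left(I \right)} = 1 + 0 = 1$)
$R{\left(j \right)} = -4$ ($R{\left(j \right)} = -5 + 1 = -4$)
$T = -34286$ ($T = -18775 - 15511 = -34286$)
$M = -5$ ($M = \frac{-19 - 1}{4} = \frac{1}{4} \left(-20\right) = -5$)
$-26506 + \frac{1}{T + M R{\left(-5 \right)}} = -26506 + \frac{1}{-34286 - -20} = -26506 + \frac{1}{-34286 + 20} = -26506 + \frac{1}{-34266} = -26506 - \frac{1}{34266} = - \frac{908254597}{34266}$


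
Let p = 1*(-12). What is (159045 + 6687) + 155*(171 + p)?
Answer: 190377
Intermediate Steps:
p = -12
(159045 + 6687) + 155*(171 + p) = (159045 + 6687) + 155*(171 - 12) = 165732 + 155*159 = 165732 + 24645 = 190377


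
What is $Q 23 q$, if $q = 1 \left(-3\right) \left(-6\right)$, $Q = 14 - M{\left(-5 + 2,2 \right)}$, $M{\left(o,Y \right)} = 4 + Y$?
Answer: $3312$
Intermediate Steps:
$Q = 8$ ($Q = 14 - \left(4 + 2\right) = 14 - 6 = 8$)
$q = 18$ ($q = \left(-3\right) \left(-6\right) = 18$)
$Q 23 q = 8 \cdot 23 \cdot 18 = 184 \cdot 18 = 3312$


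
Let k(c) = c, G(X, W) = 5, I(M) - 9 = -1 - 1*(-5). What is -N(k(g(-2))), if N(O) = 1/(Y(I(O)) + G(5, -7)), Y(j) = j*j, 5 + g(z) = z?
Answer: -1/174 ≈ -0.0057471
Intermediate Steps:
I(M) = 13 (I(M) = 9 + (-1 - 1*(-5)) = 9 + (-1 + 5) = 9 + 4 = 13)
g(z) = -5 + z
Y(j) = j**2
N(O) = 1/174 (N(O) = 1/(13**2 + 5) = 1/(169 + 5) = 1/174)
-N(k(g(-2))) = -1*1/174 = -1/174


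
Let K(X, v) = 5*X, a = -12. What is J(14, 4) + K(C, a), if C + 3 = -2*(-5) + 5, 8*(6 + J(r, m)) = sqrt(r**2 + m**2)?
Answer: 54 + sqrt(53)/4 ≈ 55.820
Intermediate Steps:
J(r, m) = -6 + sqrt(m**2 + r**2)/8 (J(r, m) = -6 + sqrt(r**2 + m**2)/8 = -6 + sqrt(m**2 + r**2)/8)
C = 12 (C = -3 + (-2*(-5) + 5) = -3 + (10 + 5) = -3 + 15 = 12)
J(14, 4) + K(C, a) = (-6 + sqrt(4**2 + 14**2)/8) + 5*12 = (-6 + sqrt(16 + 196)/8) + 60 = (-6 + sqrt(212)/8) + 60 = (-6 + (2*sqrt(53))/8) + 60 = (-6 + sqrt(53)/4) + 60 = 54 + sqrt(53)/4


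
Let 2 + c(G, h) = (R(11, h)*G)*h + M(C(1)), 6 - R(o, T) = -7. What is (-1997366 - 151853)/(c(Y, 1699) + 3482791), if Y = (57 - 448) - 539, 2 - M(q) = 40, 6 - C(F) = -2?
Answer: 2149219/17058159 ≈ 0.12599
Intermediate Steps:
R(o, T) = 13 (R(o, T) = 6 - 1*(-7) = 6 + 7 = 13)
C(F) = 8 (C(F) = 6 - 1*(-2) = 6 + 2 = 8)
M(q) = -38 (M(q) = 2 - 1*40 = 2 - 40 = -38)
Y = -930 (Y = -391 - 539 = -930)
c(G, h) = -40 + 13*G*h (c(G, h) = -2 + ((13*G)*h - 38) = -2 + (13*G*h - 38) = -2 + (-38 + 13*G*h) = -40 + 13*G*h)
(-1997366 - 151853)/(c(Y, 1699) + 3482791) = (-1997366 - 151853)/((-40 + 13*(-930)*1699) + 3482791) = -2149219/((-40 - 20540910) + 3482791) = -2149219/(-20540950 + 3482791) = -2149219/(-17058159) = -2149219*(-1/17058159) = 2149219/17058159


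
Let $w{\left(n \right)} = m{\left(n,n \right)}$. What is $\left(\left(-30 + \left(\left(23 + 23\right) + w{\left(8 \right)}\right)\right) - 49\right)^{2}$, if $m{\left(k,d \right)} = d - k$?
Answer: $1089$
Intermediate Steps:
$w{\left(n \right)} = 0$ ($w{\left(n \right)} = n - n = 0$)
$\left(\left(-30 + \left(\left(23 + 23\right) + w{\left(8 \right)}\right)\right) - 49\right)^{2} = \left(\left(-30 + \left(\left(23 + 23\right) + 0\right)\right) - 49\right)^{2} = \left(\left(-30 + \left(46 + 0\right)\right) - 49\right)^{2} = \left(\left(-30 + 46\right) - 49\right)^{2} = \left(16 - 49\right)^{2} = \left(-33\right)^{2} = 1089$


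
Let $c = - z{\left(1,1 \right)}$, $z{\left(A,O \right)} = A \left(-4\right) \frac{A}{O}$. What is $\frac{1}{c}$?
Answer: $\frac{1}{4} \approx 0.25$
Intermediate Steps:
$z{\left(A,O \right)} = - \frac{4 A^{2}}{O}$ ($z{\left(A,O \right)} = - 4 A \frac{A}{O} = - \frac{4 A^{2}}{O}$)
$c = 4$ ($c = - \frac{\left(-4\right) 1^{2}}{1} = - \left(-4\right) 1 \cdot 1 = \left(-1\right) \left(-4\right) = 4$)
$\frac{1}{c} = \frac{1}{4}$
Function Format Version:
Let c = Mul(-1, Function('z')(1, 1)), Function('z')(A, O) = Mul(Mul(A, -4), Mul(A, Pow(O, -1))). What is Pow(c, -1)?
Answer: Rational(1, 4) ≈ 0.25000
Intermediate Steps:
Function('z')(A, O) = Mul(-4, Pow(A, 2), Pow(O, -1)) (Function('z')(A, O) = Mul(Mul(-4, A), Mul(A, Pow(O, -1))) = Mul(-4, Pow(A, 2), Pow(O, -1)))
c = 4 (c = Mul(-1, Mul(-4, Pow(1, 2), Pow(1, -1))) = Mul(-1, Mul(-4, 1, 1)) = Mul(-1, -4) = 4)
Pow(c, -1) = Pow(4, -1) = Rational(1, 4)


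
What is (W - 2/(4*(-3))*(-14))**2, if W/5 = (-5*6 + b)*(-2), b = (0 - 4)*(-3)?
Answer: 284089/9 ≈ 31565.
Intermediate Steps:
b = 12 (b = -4*(-3) = 12)
W = 180 (W = 5*((-5*6 + 12)*(-2)) = 5*((-30 + 12)*(-2)) = 5*(-18*(-2)) = 5*36 = 180)
(W - 2/(4*(-3))*(-14))**2 = (180 - 2/(4*(-3))*(-14))**2 = (180 - 2/(-12)*(-14))**2 = (180 - 2*(-1/12)*(-14))**2 = (180 + (1/6)*(-14))**2 = (180 - 7/3)**2 = (533/3)**2 = 284089/9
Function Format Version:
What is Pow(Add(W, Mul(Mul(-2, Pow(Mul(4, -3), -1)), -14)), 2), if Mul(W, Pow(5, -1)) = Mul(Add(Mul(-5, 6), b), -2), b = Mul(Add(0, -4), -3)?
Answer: Rational(284089, 9) ≈ 31565.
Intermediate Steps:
b = 12 (b = Mul(-4, -3) = 12)
W = 180 (W = Mul(5, Mul(Add(Mul(-5, 6), 12), -2)) = Mul(5, Mul(Add(-30, 12), -2)) = Mul(5, Mul(-18, -2)) = Mul(5, 36) = 180)
Pow(Add(W, Mul(Mul(-2, Pow(Mul(4, -3), -1)), -14)), 2) = Pow(Add(180, Mul(Mul(-2, Pow(Mul(4, -3), -1)), -14)), 2) = Pow(Add(180, Mul(Mul(-2, Pow(-12, -1)), -14)), 2) = Pow(Add(180, Mul(Mul(-2, Rational(-1, 12)), -14)), 2) = Pow(Add(180, Mul(Rational(1, 6), -14)), 2) = Pow(Add(180, Rational(-7, 3)), 2) = Pow(Rational(533, 3), 2) = Rational(284089, 9)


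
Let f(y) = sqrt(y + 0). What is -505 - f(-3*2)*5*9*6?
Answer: -505 - 270*I*sqrt(6) ≈ -505.0 - 661.36*I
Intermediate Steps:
f(y) = sqrt(y)
-505 - f(-3*2)*5*9*6 = -505 - sqrt(-3*2)*5*9*6 = -505 - sqrt(-6)*5*54 = -505 - (I*sqrt(6))*5*54 = -505 - 5*I*sqrt(6)*54 = -505 - 270*I*sqrt(6)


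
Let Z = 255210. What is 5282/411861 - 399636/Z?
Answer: -578888168/372734205 ≈ -1.5531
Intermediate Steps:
5282/411861 - 399636/Z = 5282/411861 - 399636/255210 = 5282*(1/411861) - 399636*1/255210 = 5282/411861 - 66606/42535 = -578888168/372734205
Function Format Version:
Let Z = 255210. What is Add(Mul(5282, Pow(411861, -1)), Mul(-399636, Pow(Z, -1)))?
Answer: Rational(-578888168, 372734205) ≈ -1.5531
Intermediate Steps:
Add(Mul(5282, Pow(411861, -1)), Mul(-399636, Pow(Z, -1))) = Add(Mul(5282, Pow(411861, -1)), Mul(-399636, Pow(255210, -1))) = Add(Mul(5282, Rational(1, 411861)), Mul(-399636, Rational(1, 255210))) = Add(Rational(5282, 411861), Rational(-66606, 42535)) = Rational(-578888168, 372734205)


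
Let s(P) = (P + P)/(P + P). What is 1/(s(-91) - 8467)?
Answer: -1/8466 ≈ -0.00011812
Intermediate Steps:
s(P) = 1 (s(P) = (2*P)/((2*P)) = (2*P)*(1/(2*P)) = 1)
1/(s(-91) - 8467) = 1/(1 - 8467) = 1/(-8466) = -1/8466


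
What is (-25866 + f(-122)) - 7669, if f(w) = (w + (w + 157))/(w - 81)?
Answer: -234742/7 ≈ -33535.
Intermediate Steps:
f(w) = (157 + 2*w)/(-81 + w) (f(w) = (w + (157 + w))/(-81 + w) = (157 + 2*w)/(-81 + w))
(-25866 + f(-122)) - 7669 = (-25866 + (157 + 2*(-122))/(-81 - 122)) - 7669 = (-25866 + (157 - 244)/(-203)) - 7669 = (-25866 - 1/203*(-87)) - 7669 = (-25866 + 3/7) - 7669 = -181059/7 - 7669 = -234742/7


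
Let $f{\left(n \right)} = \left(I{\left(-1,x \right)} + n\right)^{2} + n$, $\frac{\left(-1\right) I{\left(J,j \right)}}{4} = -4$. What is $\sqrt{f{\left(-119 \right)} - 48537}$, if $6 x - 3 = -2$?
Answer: $i \sqrt{38047} \approx 195.06 i$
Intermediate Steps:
$x = \frac{1}{6}$ ($x = \frac{1}{2} + \frac{1}{6} \left(-2\right) = \frac{1}{2} - \frac{1}{3} = \frac{1}{6} \approx 0.16667$)
$I{\left(J,j \right)} = 16$ ($I{\left(J,j \right)} = \left(-4\right) \left(-4\right) = 16$)
$f{\left(n \right)} = n + \left(16 + n\right)^{2}$ ($f{\left(n \right)} = \left(16 + n\right)^{2} + n = n + \left(16 + n\right)^{2}$)
$\sqrt{f{\left(-119 \right)} - 48537} = \sqrt{\left(-119 + \left(16 - 119\right)^{2}\right) - 48537} = \sqrt{\left(-119 + \left(-103\right)^{2}\right) - 48537} = \sqrt{\left(-119 + 10609\right) - 48537} = \sqrt{10490 - 48537} = \sqrt{-38047} = i \sqrt{38047}$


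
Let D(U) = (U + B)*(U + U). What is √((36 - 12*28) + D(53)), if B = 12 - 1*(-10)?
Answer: 15*√34 ≈ 87.464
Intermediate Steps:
B = 22 (B = 12 + 10 = 22)
D(U) = 2*U*(22 + U) (D(U) = (U + 22)*(U + U) = (22 + U)*(2*U) = 2*U*(22 + U))
√((36 - 12*28) + D(53)) = √((36 - 12*28) + 2*53*(22 + 53)) = √((36 - 336) + 2*53*75) = √(-300 + 7950) = √7650 = 15*√34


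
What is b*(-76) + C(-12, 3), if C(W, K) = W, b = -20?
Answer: 1508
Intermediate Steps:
b*(-76) + C(-12, 3) = -20*(-76) - 12 = 1520 - 12 = 1508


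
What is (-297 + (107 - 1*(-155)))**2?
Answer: 1225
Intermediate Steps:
(-297 + (107 - 1*(-155)))**2 = (-297 + (107 + 155))**2 = (-297 + 262)**2 = (-35)**2 = 1225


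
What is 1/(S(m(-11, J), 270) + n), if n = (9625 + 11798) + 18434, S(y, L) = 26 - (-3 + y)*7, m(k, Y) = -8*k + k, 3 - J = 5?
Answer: 1/39365 ≈ 2.5403e-5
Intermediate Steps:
J = -2 (J = 3 - 1*5 = 3 - 5 = -2)
m(k, Y) = -7*k
S(y, L) = 47 - 7*y (S(y, L) = 26 - (-21 + 7*y) = 26 + (21 - 7*y) = 47 - 7*y)
n = 39857 (n = 21423 + 18434 = 39857)
1/(S(m(-11, J), 270) + n) = 1/((47 - (-49)*(-11)) + 39857) = 1/((47 - 7*77) + 39857) = 1/((47 - 539) + 39857) = 1/(-492 + 39857) = 1/39365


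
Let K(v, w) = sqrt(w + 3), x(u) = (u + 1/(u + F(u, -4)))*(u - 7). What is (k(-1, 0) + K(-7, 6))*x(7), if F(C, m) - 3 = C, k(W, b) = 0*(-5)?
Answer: 0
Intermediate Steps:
k(W, b) = 0
F(C, m) = 3 + C
x(u) = (-7 + u)*(u + 1/(3 + 2*u)) (x(u) = (u + 1/(u + (3 + u)))*(u - 7) = (u + 1/(3 + 2*u))*(-7 + u) = (-7 + u)*(u + 1/(3 + 2*u)))
K(v, w) = sqrt(3 + w)
(k(-1, 0) + K(-7, 6))*x(7) = (0 + sqrt(3 + 6))*((-7 - 20*7 - 11*7**2 + 2*7**3)/(3 + 2*7)) = (0 + sqrt(9))*((-7 - 140 - 11*49 + 2*343)/(3 + 14)) = (0 + 3)*((-7 - 140 - 539 + 686)/17) = 3*((1/17)*0) = 3*0 = 0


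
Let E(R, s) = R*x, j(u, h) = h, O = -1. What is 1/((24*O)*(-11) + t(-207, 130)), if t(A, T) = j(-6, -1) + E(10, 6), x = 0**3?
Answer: 1/263 ≈ 0.0038023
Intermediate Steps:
x = 0
E(R, s) = 0 (E(R, s) = R*0 = 0)
t(A, T) = -1 (t(A, T) = -1 + 0 = -1)
1/((24*O)*(-11) + t(-207, 130)) = 1/((24*(-1))*(-11) - 1) = 1/(-24*(-11) - 1) = 1/(264 - 1) = 1/263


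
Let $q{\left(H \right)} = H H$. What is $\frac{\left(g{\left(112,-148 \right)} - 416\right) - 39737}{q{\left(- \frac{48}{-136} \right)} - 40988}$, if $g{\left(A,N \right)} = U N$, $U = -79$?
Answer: $\frac{8225229}{11845496} \approx 0.69438$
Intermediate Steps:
$g{\left(A,N \right)} = - 79 N$
$q{\left(H \right)} = H^{2}$
$\frac{\left(g{\left(112,-148 \right)} - 416\right) - 39737}{q{\left(- \frac{48}{-136} \right)} - 40988} = \frac{\left(\left(-79\right) \left(-148\right) - 416\right) - 39737}{\left(- \frac{48}{-136}\right)^{2} - 40988} = \frac{\left(11692 - 416\right) - 39737}{\left(\left(-48\right) \left(- \frac{1}{136}\right)\right)^{2} - 40988} = \frac{11276 - 39737}{\left(\frac{6}{17}\right)^{2} - 40988} = - \frac{28461}{\frac{36}{289} - 40988} = - \frac{28461}{- \frac{11845496}{289}} = \left(-28461\right) \left(- \frac{289}{11845496}\right) = \frac{8225229}{11845496}$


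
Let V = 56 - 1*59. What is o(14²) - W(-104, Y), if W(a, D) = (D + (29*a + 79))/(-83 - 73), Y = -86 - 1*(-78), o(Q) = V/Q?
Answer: -72211/3822 ≈ -18.894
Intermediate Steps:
V = -3 (V = 56 - 59 = -3)
o(Q) = -3/Q
Y = -8 (Y = -86 + 78 = -8)
W(a, D) = -79/156 - 29*a/156 - D/156 (W(a, D) = (D + (79 + 29*a))/(-156) = (79 + D + 29*a)*(-1/156) = -79/156 - 29*a/156 - D/156)
o(14²) - W(-104, Y) = -3/(14²) - (-79/156 - 29/156*(-104) - 1/156*(-8)) = -3/196 - (-79/156 + 58/3 + 2/39) = -3*1/196 - 1*2945/156 = -3/196 - 2945/156 = -72211/3822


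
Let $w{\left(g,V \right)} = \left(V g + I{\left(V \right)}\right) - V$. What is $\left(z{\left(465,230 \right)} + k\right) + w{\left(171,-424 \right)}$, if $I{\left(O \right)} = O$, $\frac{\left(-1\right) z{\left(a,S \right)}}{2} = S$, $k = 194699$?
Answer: $121735$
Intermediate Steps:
$z{\left(a,S \right)} = - 2 S$
$w{\left(g,V \right)} = V g$ ($w{\left(g,V \right)} = \left(V g + V\right) - V = \left(V + V g\right) - V = V g$)
$\left(z{\left(465,230 \right)} + k\right) + w{\left(171,-424 \right)} = \left(\left(-2\right) 230 + 194699\right) - 72504 = \left(-460 + 194699\right) - 72504 = 194239 - 72504 = 121735$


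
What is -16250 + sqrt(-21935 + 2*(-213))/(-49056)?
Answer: -16250 - I*sqrt(22361)/49056 ≈ -16250.0 - 0.0030483*I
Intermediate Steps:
-16250 + sqrt(-21935 + 2*(-213))/(-49056) = -16250 + sqrt(-21935 - 426)*(-1/49056) = -16250 + sqrt(-22361)*(-1/49056) = -16250 + (I*sqrt(22361))*(-1/49056) = -16250 - I*sqrt(22361)/49056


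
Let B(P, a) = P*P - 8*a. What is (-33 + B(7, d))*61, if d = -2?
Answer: 1952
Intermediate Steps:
B(P, a) = P**2 - 8*a
(-33 + B(7, d))*61 = (-33 + (7**2 - 8*(-2)))*61 = (-33 + (49 + 16))*61 = (-33 + 65)*61 = 32*61 = 1952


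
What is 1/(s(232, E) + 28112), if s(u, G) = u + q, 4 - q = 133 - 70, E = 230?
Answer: 1/28285 ≈ 3.5354e-5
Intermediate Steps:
q = -59 (q = 4 - (133 - 70) = 4 - 1*63 = 4 - 63 = -59)
s(u, G) = -59 + u (s(u, G) = u - 59 = -59 + u)
1/(s(232, E) + 28112) = 1/((-59 + 232) + 28112) = 1/(173 + 28112) = 1/28285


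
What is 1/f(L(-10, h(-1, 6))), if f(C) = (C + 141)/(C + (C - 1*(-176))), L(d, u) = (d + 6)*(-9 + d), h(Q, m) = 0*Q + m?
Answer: 328/217 ≈ 1.5115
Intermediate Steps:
h(Q, m) = m (h(Q, m) = 0 + m = m)
L(d, u) = (-9 + d)*(6 + d) (L(d, u) = (6 + d)*(-9 + d) = (-9 + d)*(6 + d))
f(C) = (141 + C)/(176 + 2*C) (f(C) = (141 + C)/(C + (C + 176)) = (141 + C)/(C + (176 + C)) = (141 + C)/(176 + 2*C))
1/f(L(-10, h(-1, 6))) = 1/((141 + (-54 + (-10)² - 3*(-10)))/(2*(88 + (-54 + (-10)² - 3*(-10))))) = 1/((141 + (-54 + 100 + 30))/(2*(88 + (-54 + 100 + 30)))) = 1/((141 + 76)/(2*(88 + 76))) = 1/((½)*217/164) = 1/((½)*(1/164)*217) = 1/(217/328) = 328/217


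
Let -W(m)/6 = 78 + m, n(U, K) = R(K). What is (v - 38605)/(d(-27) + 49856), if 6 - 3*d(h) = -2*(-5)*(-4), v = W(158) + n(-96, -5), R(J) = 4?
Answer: -120051/149614 ≈ -0.80240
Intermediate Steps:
n(U, K) = 4
W(m) = -468 - 6*m (W(m) = -6*(78 + m) = -468 - 6*m)
v = -1412 (v = (-468 - 6*158) + 4 = (-468 - 948) + 4 = -1416 + 4 = -1412)
d(h) = 46/3 (d(h) = 2 - (-2*(-5))*(-4)/3 = 2 - 10*(-4)/3 = 2 - 1/3*(-40) = 2 + 40/3 = 46/3)
(v - 38605)/(d(-27) + 49856) = (-1412 - 38605)/(46/3 + 49856) = -40017/149614/3 = -40017*3/149614 = -120051/149614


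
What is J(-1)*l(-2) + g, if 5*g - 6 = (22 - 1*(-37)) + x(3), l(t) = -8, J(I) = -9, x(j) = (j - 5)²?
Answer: 429/5 ≈ 85.800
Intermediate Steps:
x(j) = (-5 + j)²
g = 69/5 (g = 6/5 + ((22 - 1*(-37)) + (-5 + 3)²)/5 = 6/5 + ((22 + 37) + (-2)²)/5 = 6/5 + (59 + 4)/5 = 6/5 + (⅕)*63 = 6/5 + 63/5 = 69/5 ≈ 13.800)
J(-1)*l(-2) + g = -9*(-8) + 69/5 = 72 + 69/5 = 429/5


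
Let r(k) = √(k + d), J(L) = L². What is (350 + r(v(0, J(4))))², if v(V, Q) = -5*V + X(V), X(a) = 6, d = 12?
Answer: 122518 + 2100*√2 ≈ 1.2549e+5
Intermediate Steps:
v(V, Q) = 6 - 5*V (v(V, Q) = -5*V + 6 = 6 - 5*V)
r(k) = √(12 + k) (r(k) = √(k + 12) = √(12 + k))
(350 + r(v(0, J(4))))² = (350 + √(12 + (6 - 5*0)))² = (350 + √(12 + (6 + 0)))² = (350 + √(12 + 6))² = (350 + √18)² = (350 + 3*√2)²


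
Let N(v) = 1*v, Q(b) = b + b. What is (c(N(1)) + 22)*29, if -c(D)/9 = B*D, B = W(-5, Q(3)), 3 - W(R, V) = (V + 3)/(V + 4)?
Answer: 899/10 ≈ 89.900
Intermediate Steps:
Q(b) = 2*b
W(R, V) = 3 - (3 + V)/(4 + V) (W(R, V) = 3 - (V + 3)/(V + 4) = 3 - (3 + V)/(4 + V))
B = 21/10 (B = (9 + 2*(2*3))/(4 + 2*3) = (9 + 2*6)/(4 + 6) = (9 + 12)/10 = (1/10)*21 = 21/10 ≈ 2.1000)
N(v) = v
c(D) = -189*D/10
(c(N(1)) + 22)*29 = (-189/10*1 + 22)*29 = (-189/10 + 22)*29 = (31/10)*29 = 899/10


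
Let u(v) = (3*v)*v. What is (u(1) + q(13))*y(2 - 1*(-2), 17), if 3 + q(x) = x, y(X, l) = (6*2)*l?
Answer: 2652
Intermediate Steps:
y(X, l) = 12*l
u(v) = 3*v²
q(x) = -3 + x
(u(1) + q(13))*y(2 - 1*(-2), 17) = (3*1² + (-3 + 13))*(12*17) = (3*1 + 10)*204 = (3 + 10)*204 = 13*204 = 2652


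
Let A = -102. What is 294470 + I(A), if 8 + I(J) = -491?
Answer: 293971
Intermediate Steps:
I(J) = -499 (I(J) = -8 - 491 = -499)
294470 + I(A) = 294470 - 499 = 293971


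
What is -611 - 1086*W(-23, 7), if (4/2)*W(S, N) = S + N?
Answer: 8077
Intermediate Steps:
W(S, N) = N/2 + S/2 (W(S, N) = (S + N)/2 = (N + S)/2 = N/2 + S/2)
-611 - 1086*W(-23, 7) = -611 - 1086*((½)*7 + (½)*(-23)) = -611 - 1086*(7/2 - 23/2) = -611 - 1086*(-8) = -611 + 8688 = 8077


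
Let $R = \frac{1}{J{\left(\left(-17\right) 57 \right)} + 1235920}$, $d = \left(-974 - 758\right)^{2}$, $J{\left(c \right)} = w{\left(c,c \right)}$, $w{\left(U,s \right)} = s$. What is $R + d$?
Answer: $\frac{3704635648625}{1234951} \approx 2.9998 \cdot 10^{6}$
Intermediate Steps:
$J{\left(c \right)} = c$
$d = 2999824$ ($d = \left(-1732\right)^{2} = 2999824$)
$R = \frac{1}{1234951}$ ($R = \frac{1}{\left(-17\right) 57 + 1235920} = \frac{1}{-969 + 1235920} = \frac{1}{1234951} \approx 8.0975 \cdot 10^{-7}$)
$R + d = \frac{1}{1234951} + 2999824 = \frac{3704635648625}{1234951}$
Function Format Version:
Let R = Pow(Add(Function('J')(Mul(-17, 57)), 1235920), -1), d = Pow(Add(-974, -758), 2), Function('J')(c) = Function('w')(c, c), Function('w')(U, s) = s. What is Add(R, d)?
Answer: Rational(3704635648625, 1234951) ≈ 2.9998e+6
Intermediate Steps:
Function('J')(c) = c
d = 2999824 (d = Pow(-1732, 2) = 2999824)
R = Rational(1, 1234951) (R = Pow(Add(Mul(-17, 57), 1235920), -1) = Pow(Add(-969, 1235920), -1) = Pow(1234951, -1) = Rational(1, 1234951) ≈ 8.0975e-7)
Add(R, d) = Add(Rational(1, 1234951), 2999824) = Rational(3704635648625, 1234951)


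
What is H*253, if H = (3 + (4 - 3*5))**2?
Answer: 16192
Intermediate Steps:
H = 64 (H = (3 + (4 - 15))**2 = (3 - 11)**2 = (-8)**2 = 64)
H*253 = 64*253 = 16192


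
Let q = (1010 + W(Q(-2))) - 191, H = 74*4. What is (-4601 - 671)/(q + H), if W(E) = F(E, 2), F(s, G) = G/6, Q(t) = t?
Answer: -7908/1673 ≈ -4.7268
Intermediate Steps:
F(s, G) = G/6 (F(s, G) = G*(1/6) = G/6)
W(E) = 1/3 (W(E) = (1/6)*2 = 1/3)
H = 296
q = 2458/3 (q = (1010 + 1/3) - 191 = 3031/3 - 191 = 2458/3 ≈ 819.33)
(-4601 - 671)/(q + H) = (-4601 - 671)/(2458/3 + 296) = -5272/3346/3 = -5272*3/3346 = -7908/1673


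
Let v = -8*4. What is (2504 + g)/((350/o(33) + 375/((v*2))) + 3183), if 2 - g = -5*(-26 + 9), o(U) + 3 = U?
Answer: 464832/612251 ≈ 0.75922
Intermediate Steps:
v = -32
o(U) = -3 + U
g = -83 (g = 2 - (-5)*(-26 + 9) = 2 - (-5)*(-17) = 2 - 1*85 = 2 - 85 = -83)
(2504 + g)/((350/o(33) + 375/((v*2))) + 3183) = (2504 - 83)/((350/(-3 + 33) + 375/((-32*2))) + 3183) = 2421/((350/30 + 375/(-64)) + 3183) = 2421/((350*(1/30) + 375*(-1/64)) + 3183) = 2421/((35/3 - 375/64) + 3183) = 2421/(1115/192 + 3183) = 2421/(612251/192) = 2421*(192/612251) = 464832/612251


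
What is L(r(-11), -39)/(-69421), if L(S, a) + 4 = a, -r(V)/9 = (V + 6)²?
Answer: 43/69421 ≈ 0.00061941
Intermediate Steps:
r(V) = -9*(6 + V)² (r(V) = -9*(V + 6)² = -9*(6 + V)²)
L(S, a) = -4 + a
L(r(-11), -39)/(-69421) = (-4 - 39)/(-69421) = -43*(-1/69421) = 43/69421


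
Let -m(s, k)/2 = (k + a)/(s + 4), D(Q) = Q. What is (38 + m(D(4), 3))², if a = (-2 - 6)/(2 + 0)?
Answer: 23409/16 ≈ 1463.1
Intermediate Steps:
a = -4 (a = -8/2 = -8*½ = -4)
m(s, k) = -2*(-4 + k)/(4 + s) (m(s, k) = -2*(k - 4)/(s + 4) = -2*(-4 + k)/(4 + s))
(38 + m(D(4), 3))² = (38 + 2*(4 - 1*3)/(4 + 4))² = (38 + 2*(4 - 3)/8)² = (38 + 2*(⅛)*1)² = (38 + ¼)² = (153/4)² = 23409/16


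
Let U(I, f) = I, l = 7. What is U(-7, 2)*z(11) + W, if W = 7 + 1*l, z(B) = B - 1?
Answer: -56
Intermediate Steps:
z(B) = -1 + B
W = 14 (W = 7 + 1*7 = 7 + 7 = 14)
U(-7, 2)*z(11) + W = -7*(-1 + 11) + 14 = -7*10 + 14 = -70 + 14 = -56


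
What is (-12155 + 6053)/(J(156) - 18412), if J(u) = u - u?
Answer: 3051/9206 ≈ 0.33141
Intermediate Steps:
J(u) = 0
(-12155 + 6053)/(J(156) - 18412) = (-12155 + 6053)/(0 - 18412) = -6102/(-18412) = -6102*(-1/18412) = 3051/9206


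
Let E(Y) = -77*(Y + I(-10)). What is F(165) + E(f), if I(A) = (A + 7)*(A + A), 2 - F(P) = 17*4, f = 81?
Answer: -10923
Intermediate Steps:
F(P) = -66 (F(P) = 2 - 17*4 = 2 - 1*68 = 2 - 68 = -66)
I(A) = 2*A*(7 + A) (I(A) = (7 + A)*(2*A) = 2*A*(7 + A))
E(Y) = -4620 - 77*Y (E(Y) = -77*(Y + 2*(-10)*(7 - 10)) = -77*(Y + 2*(-10)*(-3)) = -77*(Y + 60) = -77*(60 + Y) = -4620 - 77*Y)
F(165) + E(f) = -66 + (-4620 - 77*81) = -66 + (-4620 - 6237) = -66 - 10857 = -10923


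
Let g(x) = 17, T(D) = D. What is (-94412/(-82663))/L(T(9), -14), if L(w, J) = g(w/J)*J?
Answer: -47206/9836897 ≈ -0.0047989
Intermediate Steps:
L(w, J) = 17*J
(-94412/(-82663))/L(T(9), -14) = (-94412/(-82663))/((17*(-14))) = -94412*(-1/82663)/(-238) = (94412/82663)*(-1/238) = -47206/9836897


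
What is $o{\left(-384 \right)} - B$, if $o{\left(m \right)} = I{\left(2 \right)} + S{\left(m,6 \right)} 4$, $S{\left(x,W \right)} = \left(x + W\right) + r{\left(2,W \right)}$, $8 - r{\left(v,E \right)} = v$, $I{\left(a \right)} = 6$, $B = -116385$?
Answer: $114903$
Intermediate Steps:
$r{\left(v,E \right)} = 8 - v$
$S{\left(x,W \right)} = 6 + W + x$ ($S{\left(x,W \right)} = \left(x + W\right) + \left(8 - 2\right) = \left(W + x\right) + \left(8 - 2\right) = \left(W + x\right) + 6 = 6 + W + x$)
$o{\left(m \right)} = 54 + 4 m$ ($o{\left(m \right)} = 6 + \left(6 + 6 + m\right) 4 = 6 + \left(12 + m\right) 4 = 6 + \left(48 + 4 m\right) = 54 + 4 m$)
$o{\left(-384 \right)} - B = \left(54 + 4 \left(-384\right)\right) - -116385 = \left(54 - 1536\right) + 116385 = -1482 + 116385 = 114903$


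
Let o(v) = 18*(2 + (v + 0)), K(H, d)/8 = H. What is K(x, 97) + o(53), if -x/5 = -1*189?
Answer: 8550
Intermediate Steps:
x = 945 (x = -(-5)*189 = -5*(-189) = 945)
K(H, d) = 8*H
o(v) = 36 + 18*v (o(v) = 18*(2 + v) = 36 + 18*v)
K(x, 97) + o(53) = 8*945 + (36 + 18*53) = 7560 + (36 + 954) = 7560 + 990 = 8550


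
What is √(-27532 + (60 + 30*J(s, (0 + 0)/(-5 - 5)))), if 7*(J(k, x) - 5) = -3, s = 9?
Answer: 4*I*√83713/7 ≈ 165.33*I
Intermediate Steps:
J(k, x) = 32/7 (J(k, x) = 5 + (⅐)*(-3) = 5 - 3/7 = 32/7)
√(-27532 + (60 + 30*J(s, (0 + 0)/(-5 - 5)))) = √(-27532 + (60 + 30*(32/7))) = √(-27532 + (60 + 960/7)) = √(-27532 + 1380/7) = √(-191344/7) = 4*I*√83713/7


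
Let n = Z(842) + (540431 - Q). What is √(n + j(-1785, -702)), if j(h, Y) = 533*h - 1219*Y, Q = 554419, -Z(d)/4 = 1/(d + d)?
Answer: 2*I*√4858840569/421 ≈ 331.14*I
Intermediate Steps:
Z(d) = -2/d (Z(d) = -4/(d + d) = -4*1/(2*d) = -2/d)
j(h, Y) = -1219*Y + 533*h
n = -5888949/421 (n = -2/842 + (540431 - 1*554419) = -2*1/842 + (540431 - 554419) = -1/421 - 13988 = -5888949/421 ≈ -13988.)
√(n + j(-1785, -702)) = √(-5888949/421 + (-1219*(-702) + 533*(-1785))) = √(-5888949/421 + (855738 - 951405)) = √(-5888949/421 - 95667) = √(-46164756/421) = 2*I*√4858840569/421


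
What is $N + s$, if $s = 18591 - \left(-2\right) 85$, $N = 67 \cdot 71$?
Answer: $23518$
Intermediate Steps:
$N = 4757$
$s = 18761$ ($s = 18591 - -170 = 18591 + 170 = 18761$)
$N + s = 4757 + 18761 = 23518$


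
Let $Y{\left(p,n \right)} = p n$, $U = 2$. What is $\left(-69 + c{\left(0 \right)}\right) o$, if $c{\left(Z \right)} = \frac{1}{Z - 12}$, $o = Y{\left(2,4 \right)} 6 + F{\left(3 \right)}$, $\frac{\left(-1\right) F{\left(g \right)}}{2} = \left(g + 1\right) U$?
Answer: $- \frac{6632}{3} \approx -2210.7$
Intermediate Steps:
$F{\left(g \right)} = -4 - 4 g$ ($F{\left(g \right)} = - 2 \left(g + 1\right) 2 = - 2 \left(1 + g\right) 2 = - 2 \left(2 + 2 g\right) = -4 - 4 g$)
$Y{\left(p,n \right)} = n p$
$o = 32$ ($o = 4 \cdot 2 \cdot 6 - 16 = 8 \cdot 6 - 16 = 48 - 16 = 32$)
$c{\left(Z \right)} = \frac{1}{-12 + Z}$
$\left(-69 + c{\left(0 \right)}\right) o = \left(-69 + \frac{1}{-12 + 0}\right) 32 = \left(-69 + \frac{1}{-12}\right) 32 = \left(-69 - \frac{1}{12}\right) 32 = \left(- \frac{829}{12}\right) 32 = - \frac{6632}{3}$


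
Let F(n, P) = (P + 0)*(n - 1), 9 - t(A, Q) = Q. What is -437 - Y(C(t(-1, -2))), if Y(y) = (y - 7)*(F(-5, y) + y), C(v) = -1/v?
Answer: -52487/121 ≈ -433.78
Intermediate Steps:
t(A, Q) = 9 - Q
F(n, P) = P*(-1 + n)
Y(y) = -5*y*(-7 + y) (Y(y) = (y - 7)*(y*(-1 - 5) + y) = (-7 + y)*(y*(-6) + y) = (-7 + y)*(-6*y + y) = (-7 + y)*(-5*y) = -5*y*(-7 + y))
-437 - Y(C(t(-1, -2))) = -437 - 5*(-1/(9 - 1*(-2)))*(7 - (-1)/(9 - 1*(-2))) = -437 - 5*(-1/(9 + 2))*(7 - (-1)/(9 + 2)) = -437 - 5*(-1/11)*(7 - (-1)/11) = -437 - 5*(-1*1/11)*(7 - (-1)/11) = -437 - 5*(-1)*(7 - 1*(-1/11))/11 = -437 - 5*(-1)*(7 + 1/11)/11 = -437 - 5*(-1)*78/(11*11) = -437 - 1*(-390/121) = -437 + 390/121 = -52487/121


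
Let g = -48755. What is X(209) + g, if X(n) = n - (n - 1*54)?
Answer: -48701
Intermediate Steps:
X(n) = 54 (X(n) = n - (n - 54) = n - (-54 + n) = n + (54 - n) = 54)
X(209) + g = 54 - 48755 = -48701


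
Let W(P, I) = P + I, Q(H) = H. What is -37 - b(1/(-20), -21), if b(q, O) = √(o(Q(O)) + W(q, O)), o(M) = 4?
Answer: -37 - I*√1705/10 ≈ -37.0 - 4.1292*I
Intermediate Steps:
W(P, I) = I + P
b(q, O) = √(4 + O + q) (b(q, O) = √(4 + (O + q)) = √(4 + O + q))
-37 - b(1/(-20), -21) = -37 - √(4 - 21 + 1/(-20)) = -37 - √(4 - 21 - 1/20) = -37 - √(-341/20) = -37 - I*√1705/10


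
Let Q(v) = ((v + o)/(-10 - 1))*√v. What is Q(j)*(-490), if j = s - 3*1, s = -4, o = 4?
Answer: -1470*I*√7/11 ≈ -353.57*I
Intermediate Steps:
j = -7 (j = -4 - 3*1 = -4 - 3 = -7)
Q(v) = √v*(-4/11 - v/11) (Q(v) = ((v + 4)/(-10 - 1))*√v = ((4 + v)/(-11))*√v = ((4 + v)*(-1/11))*√v = (-4/11 - v/11)*√v = √v*(-4/11 - v/11))
Q(j)*(-490) = (√(-7)*(-4 - 1*(-7))/11)*(-490) = ((I*√7)*(-4 + 7)/11)*(-490) = ((1/11)*(I*√7)*3)*(-490) = (3*I*√7/11)*(-490) = -1470*I*√7/11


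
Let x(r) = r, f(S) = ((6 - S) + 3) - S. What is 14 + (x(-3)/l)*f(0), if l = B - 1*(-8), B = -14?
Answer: 37/2 ≈ 18.500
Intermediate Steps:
f(S) = 9 - 2*S (f(S) = (9 - S) - S = 9 - 2*S)
l = -6 (l = -14 - 1*(-8) = -14 + 8 = -6)
14 + (x(-3)/l)*f(0) = 14 + (-3/(-6))*(9 - 2*0) = 14 + (-3*(-1/6))*(9 + 0) = 14 + (1/2)*9 = 14 + 9/2 = 37/2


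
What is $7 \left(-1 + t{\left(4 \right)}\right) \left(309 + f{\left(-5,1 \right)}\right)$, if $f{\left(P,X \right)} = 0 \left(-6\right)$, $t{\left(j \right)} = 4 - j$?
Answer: $-2163$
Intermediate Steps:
$f{\left(P,X \right)} = 0$
$7 \left(-1 + t{\left(4 \right)}\right) \left(309 + f{\left(-5,1 \right)}\right) = 7 \left(-1 + \left(4 - 4\right)\right) \left(309 + 0\right) = 7 \left(-1 + \left(4 - 4\right)\right) 309 = 7 \left(-1 + 0\right) 309 = 7 \left(-1\right) 309 = \left(-7\right) 309 = -2163$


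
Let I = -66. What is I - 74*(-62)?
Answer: 4522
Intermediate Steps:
I - 74*(-62) = -66 - 74*(-62) = -66 + 4588 = 4522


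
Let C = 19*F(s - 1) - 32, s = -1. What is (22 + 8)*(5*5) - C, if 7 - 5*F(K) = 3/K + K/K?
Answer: 1507/2 ≈ 753.50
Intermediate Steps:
F(K) = 6/5 - 3/(5*K) (F(K) = 7/5 - (3/K + K/K)/5 = 7/5 - (3/K + 1)/5 = 7/5 - (1 + 3/K)/5 = 7/5 + (-⅕ - 3/(5*K)) = 6/5 - 3/(5*K))
C = -7/2 (C = 19*(3*(-1 + 2*(-1 - 1))/(5*(-1 - 1))) - 32 = 19*((⅗)*(-1 + 2*(-2))/(-2)) - 32 = 19*((⅗)*(-½)*(-1 - 4)) - 32 = 19*((⅗)*(-½)*(-5)) - 32 = 19*(3/2) - 32 = 57/2 - 32 = -7/2 ≈ -3.5000)
(22 + 8)*(5*5) - C = (22 + 8)*(5*5) - 1*(-7/2) = 30*25 + 7/2 = 750 + 7/2 = 1507/2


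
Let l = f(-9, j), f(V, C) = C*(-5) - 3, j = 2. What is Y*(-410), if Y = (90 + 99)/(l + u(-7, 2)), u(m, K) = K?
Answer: 77490/11 ≈ 7044.5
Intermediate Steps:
f(V, C) = -3 - 5*C (f(V, C) = -5*C - 3 = -3 - 5*C)
l = -13 (l = -3 - 5*2 = -3 - 10 = -13)
Y = -189/11 (Y = (90 + 99)/(-13 + 2) = 189/(-11) = 189*(-1/11) = -189/11 ≈ -17.182)
Y*(-410) = -189/11*(-410) = 77490/11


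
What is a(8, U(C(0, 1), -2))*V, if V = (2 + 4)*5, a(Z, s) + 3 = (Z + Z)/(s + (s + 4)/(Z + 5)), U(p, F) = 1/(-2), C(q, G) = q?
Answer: -2170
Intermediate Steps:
U(p, F) = -½
a(Z, s) = -3 + 2*Z/(s + (4 + s)/(5 + Z)) (a(Z, s) = -3 + (Z + Z)/(s + (s + 4)/(Z + 5)) = -3 + (2*Z)/(s + (4 + s)/(5 + Z)) = -3 + 2*Z/(s + (4 + s)/(5 + Z)))
V = 30 (V = 6*5 = 30)
a(8, U(C(0, 1), -2))*V = ((-12 - 18*(-½) + 2*8² + 10*8 - 3*8*(-½))/(4 + 6*(-½) + 8*(-½)))*30 = ((-12 + 9 + 2*64 + 80 + 12)/(4 - 3 - 4))*30 = ((-12 + 9 + 128 + 80 + 12)/(-3))*30 = -⅓*217*30 = -217/3*30 = -2170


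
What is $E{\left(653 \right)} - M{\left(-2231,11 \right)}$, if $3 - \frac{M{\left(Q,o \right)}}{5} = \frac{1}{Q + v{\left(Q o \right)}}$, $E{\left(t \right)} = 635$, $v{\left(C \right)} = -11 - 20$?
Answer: $\frac{1402435}{2262} \approx 620.0$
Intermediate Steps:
$v{\left(C \right)} = -31$
$M{\left(Q,o \right)} = 15 - \frac{5}{-31 + Q}$ ($M{\left(Q,o \right)} = 15 - \frac{5}{Q - 31} = 15 - \frac{5}{-31 + Q}$)
$E{\left(653 \right)} - M{\left(-2231,11 \right)} = 635 - \frac{5 \left(-94 + 3 \left(-2231\right)\right)}{-31 - 2231} = 635 - \frac{5 \left(-94 - 6693\right)}{-2262} = 635 - 5 \left(- \frac{1}{2262}\right) \left(-6787\right) = 635 - \frac{33935}{2262} = \frac{1402435}{2262}$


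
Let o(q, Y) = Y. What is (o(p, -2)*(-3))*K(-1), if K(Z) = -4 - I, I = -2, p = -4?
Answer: -12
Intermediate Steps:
K(Z) = -2 (K(Z) = -4 - 1*(-2) = -4 + 2 = -2)
(o(p, -2)*(-3))*K(-1) = -2*(-3)*(-2) = 6*(-2) = -12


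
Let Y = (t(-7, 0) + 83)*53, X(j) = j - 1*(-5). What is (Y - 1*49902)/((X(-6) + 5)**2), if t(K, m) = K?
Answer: -22937/8 ≈ -2867.1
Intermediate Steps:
X(j) = 5 + j (X(j) = j + 5 = 5 + j)
Y = 4028 (Y = (-7 + 83)*53 = 76*53 = 4028)
(Y - 1*49902)/((X(-6) + 5)**2) = (4028 - 1*49902)/(((5 - 6) + 5)**2) = (4028 - 49902)/((-1 + 5)**2) = -45874/(4**2) = -45874/16 = -45874*1/16 = -22937/8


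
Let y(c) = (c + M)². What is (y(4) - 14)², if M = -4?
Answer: 196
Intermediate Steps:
y(c) = (-4 + c)² (y(c) = (c - 4)² = (-4 + c)²)
(y(4) - 14)² = ((-4 + 4)² - 14)² = (0² - 14)² = (0 - 14)² = (-14)² = 196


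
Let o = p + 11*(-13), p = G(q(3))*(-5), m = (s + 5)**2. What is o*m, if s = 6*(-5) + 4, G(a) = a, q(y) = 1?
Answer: -65268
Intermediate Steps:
s = -26 (s = -30 + 4 = -26)
m = 441 (m = (-26 + 5)**2 = (-21)**2 = 441)
p = -5 (p = 1*(-5) = -5)
o = -148 (o = -5 + 11*(-13) = -5 - 143 = -148)
o*m = -148*441 = -65268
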